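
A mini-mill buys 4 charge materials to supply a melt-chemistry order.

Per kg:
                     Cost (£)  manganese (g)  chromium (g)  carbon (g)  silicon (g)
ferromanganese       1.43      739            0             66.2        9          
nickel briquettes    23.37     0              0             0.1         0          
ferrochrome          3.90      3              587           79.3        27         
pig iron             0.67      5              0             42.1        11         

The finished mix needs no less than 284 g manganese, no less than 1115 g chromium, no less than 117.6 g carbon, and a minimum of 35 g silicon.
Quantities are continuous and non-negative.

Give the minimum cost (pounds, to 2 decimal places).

£7.95

Let x1 = kg of ferromanganese, x2 = kg of nickel briquettes, x3 = kg of ferrochrome, x4 = kg of pig iron.
min 1.43x1 + 23.37x2 + 3.9x3 + 0.67x4 s.t.:
  739x1 + 3x3 + 5x4 ≥ 284   (manganese)
  587x3 ≥ 1115   (chromium)
  66.2x1 + 0.1x2 + 79.3x3 + 42.1x4 ≥ 117.6   (carbon)
  9x1 + 27x3 + 11x4 ≥ 35   (silicon)
  x1, x2, x3, x4 ≥ 0.
At the optimum only ferromanganese, ferrochrome are positive (nickel briquettes, pig iron = 0). The manganese and chromium requirements are met with equality.
Solving gives x1 = 0.37659, x3 = 1.8995.
Hence cost = 1.43·0.37659 + 3.9·1.8995 = £7.9466.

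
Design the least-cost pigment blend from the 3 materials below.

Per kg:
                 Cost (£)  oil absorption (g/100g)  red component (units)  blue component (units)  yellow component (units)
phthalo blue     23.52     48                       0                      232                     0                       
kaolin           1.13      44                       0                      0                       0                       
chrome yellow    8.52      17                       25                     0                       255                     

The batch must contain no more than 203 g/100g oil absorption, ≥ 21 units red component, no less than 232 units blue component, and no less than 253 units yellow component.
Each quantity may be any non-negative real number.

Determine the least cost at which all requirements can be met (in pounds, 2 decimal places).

This is a linear program. Let x1 = kg of phthalo blue, x2 = kg of kaolin, x3 = kg of chrome yellow.
Minimize 23.52x1 + 1.13x2 + 8.52x3 subject to:
  48x1 + 44x2 + 17x3 ≤ 203   (oil absorption)
  25x3 ≥ 21   (red component)
  232x1 ≥ 232   (blue component)
  255x3 ≥ 253   (yellow component)
  x1, x2, x3 ≥ 0.
At the optimum only phthalo blue, chrome yellow are positive (kaolin = 0). There the blue component and yellow component constraints are tight.
So phthalo blue = 1 kg, chrome yellow = 0.9922 kg.
Hence cost = 23.52·1 + 8.52·0.9922 = £31.9735.

£31.97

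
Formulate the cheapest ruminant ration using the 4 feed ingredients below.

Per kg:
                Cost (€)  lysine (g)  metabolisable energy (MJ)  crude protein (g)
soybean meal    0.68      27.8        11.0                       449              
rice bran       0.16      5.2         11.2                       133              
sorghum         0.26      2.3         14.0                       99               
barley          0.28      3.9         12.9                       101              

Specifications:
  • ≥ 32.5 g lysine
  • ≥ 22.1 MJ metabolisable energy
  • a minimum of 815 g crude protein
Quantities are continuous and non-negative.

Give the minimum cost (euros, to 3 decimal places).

€0.989

Let x1 = kg of soybean meal, x2 = kg of rice bran, x3 = kg of sorghum, x4 = kg of barley.
Minimize 0.68x1 + 0.16x2 + 0.26x3 + 0.28x4 s.t.:
  27.8x1 + 5.2x2 + 2.3x3 + 3.9x4 ≥ 32.5   (lysine)
  11x1 + 11.2x2 + 14x3 + 12.9x4 ≥ 22.1   (metabolisable energy)
  449x1 + 133x2 + 99x3 + 101x4 ≥ 815   (crude protein)
  x1, x2, x3, x4 ≥ 0.
The cheapest feasible vertex uses only soybean meal, rice bran; sorghum, barley are not used. The lysine and crude protein requirements are met with equality.
Optimal quantities: soybean meal = 0.06201 kg, rice bran = 5.918 kg.
Total cost: 0.68·0.06201 + 0.16·5.918 = 0.98905.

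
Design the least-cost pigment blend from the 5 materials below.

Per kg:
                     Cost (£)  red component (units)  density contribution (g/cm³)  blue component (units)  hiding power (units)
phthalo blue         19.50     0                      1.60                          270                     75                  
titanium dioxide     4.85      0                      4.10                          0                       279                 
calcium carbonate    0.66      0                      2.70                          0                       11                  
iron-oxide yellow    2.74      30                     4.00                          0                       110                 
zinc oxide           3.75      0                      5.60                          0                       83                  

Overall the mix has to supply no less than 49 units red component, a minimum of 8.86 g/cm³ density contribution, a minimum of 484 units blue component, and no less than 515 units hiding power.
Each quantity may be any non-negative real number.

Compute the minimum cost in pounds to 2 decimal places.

Let x1 = kg of phthalo blue, x2 = kg of titanium dioxide, x3 = kg of calcium carbonate, x4 = kg of iron-oxide yellow, x5 = kg of zinc oxide.
Minimise 19.5x1 + 4.85x2 + 0.66x3 + 2.74x4 + 3.75x5 with:
  30x4 ≥ 49   (red component)
  1.6x1 + 4.1x2 + 2.7x3 + 4x4 + 5.6x5 ≥ 8.86   (density contribution)
  270x1 ≥ 484   (blue component)
  75x1 + 279x2 + 11x3 + 110x4 + 83x5 ≥ 515   (hiding power)
  x1, x2, x3, x4, x5 ≥ 0.
The minimum-cost mix takes nothing from calcium carbonate, zinc oxide — only phthalo blue, titanium dioxide, iron-oxide yellow. The red component, blue component, hiding power requirements are met with equality.
That vertex is x1 = 1.7926, x2 = 0.72003, x4 = 1.6333.
Hence cost = 19.5·1.7926 + 4.85·0.72003 + 2.74·1.6333 = £42.9231.

£42.92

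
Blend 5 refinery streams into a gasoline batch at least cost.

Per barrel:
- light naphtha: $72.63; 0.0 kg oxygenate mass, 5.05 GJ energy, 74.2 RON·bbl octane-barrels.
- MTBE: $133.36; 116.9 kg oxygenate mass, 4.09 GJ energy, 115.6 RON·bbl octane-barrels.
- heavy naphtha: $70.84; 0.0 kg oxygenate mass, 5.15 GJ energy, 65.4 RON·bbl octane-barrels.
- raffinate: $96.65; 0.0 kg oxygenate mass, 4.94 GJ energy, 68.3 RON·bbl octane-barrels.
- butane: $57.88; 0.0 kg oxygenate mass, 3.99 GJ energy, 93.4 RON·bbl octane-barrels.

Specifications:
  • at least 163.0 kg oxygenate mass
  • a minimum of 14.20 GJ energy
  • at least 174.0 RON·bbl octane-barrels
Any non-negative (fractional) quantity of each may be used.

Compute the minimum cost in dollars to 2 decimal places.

Set it up as a linear program. Let x1 = barrels of light naphtha, x2 = barrels of MTBE, x3 = barrels of heavy naphtha, x4 = barrels of raffinate, x5 = barrels of butane.
Minimise 72.63x1 + 133.36x2 + 70.84x3 + 96.65x4 + 57.88x5 with:
  116.9x2 ≥ 163   (oxygenate mass)
  5.05x1 + 4.09x2 + 5.15x3 + 4.94x4 + 3.99x5 ≥ 14.2   (energy)
  74.2x1 + 115.6x2 + 65.4x3 + 68.3x4 + 93.4x5 ≥ 174   (octane-barrels)
  x1, x2, x3, x4, x5 ≥ 0.
At the optimum only MTBE, heavy naphtha are positive (light naphtha, raffinate, butane = 0). There the oxygenate mass and energy constraints are tight.
So MTBE = 1.39435 barrels, heavy naphtha = 1.64992 barrels.
Cost = 133.36·1.39435 + 70.84·1.64992 = 302.8308.

$302.83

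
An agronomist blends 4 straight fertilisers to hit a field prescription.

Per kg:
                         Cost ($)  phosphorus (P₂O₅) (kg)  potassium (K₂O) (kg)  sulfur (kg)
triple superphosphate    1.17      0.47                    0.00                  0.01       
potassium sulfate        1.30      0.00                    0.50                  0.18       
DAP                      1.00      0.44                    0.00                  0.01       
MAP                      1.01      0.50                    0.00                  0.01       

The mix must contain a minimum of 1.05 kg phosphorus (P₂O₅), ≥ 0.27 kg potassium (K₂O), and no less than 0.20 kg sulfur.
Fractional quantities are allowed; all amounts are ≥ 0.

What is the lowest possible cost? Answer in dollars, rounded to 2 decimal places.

Set it up as a linear program. Let x1 = kg of triple superphosphate, x2 = kg of potassium sulfate, x3 = kg of DAP, x4 = kg of MAP.
Minimise 1.17x1 + 1.3x2 + 1x3 + 1.01x4 subject to:
  0.47x1 + 0.44x3 + 0.5x4 ≥ 1.05   (phosphorus (P₂O₅))
  0.5x2 ≥ 0.27   (potassium (K₂O))
  0.01x1 + 0.18x2 + 0.01x3 + 0.01x4 ≥ 0.2   (sulfur)
  x1, x2, x3, x4 ≥ 0.
The optimal basis is {potassium sulfate, MAP}; triple superphosphate, DAP drop out. Binding constraints: phosphorus (P₂O₅) and sulfur.
That vertex is x2 = 0.9944, x4 = 2.1.
Cost = 1.3·0.9944 + 1.01·2.1 = 3.4137.

$3.41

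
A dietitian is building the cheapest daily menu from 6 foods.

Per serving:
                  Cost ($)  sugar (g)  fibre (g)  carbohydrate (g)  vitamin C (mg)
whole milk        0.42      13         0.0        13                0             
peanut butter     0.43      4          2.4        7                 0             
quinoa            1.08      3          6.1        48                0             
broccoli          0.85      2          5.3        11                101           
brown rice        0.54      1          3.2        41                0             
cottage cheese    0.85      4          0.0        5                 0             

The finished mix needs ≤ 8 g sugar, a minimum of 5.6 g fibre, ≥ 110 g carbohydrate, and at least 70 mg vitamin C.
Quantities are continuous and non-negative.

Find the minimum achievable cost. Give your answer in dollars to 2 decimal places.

This is a linear program. Let x1 = servings of whole milk, x2 = servings of peanut butter, x3 = servings of quinoa, x4 = servings of broccoli, x5 = servings of brown rice, x6 = servings of cottage cheese.
Minimise 0.42x1 + 0.43x2 + 1.08x3 + 0.85x4 + 0.54x5 + 0.85x6 subject to:
  13x1 + 4x2 + 3x3 + 2x4 + 1x5 + 4x6 ≤ 8   (sugar)
  2.4x2 + 6.1x3 + 5.3x4 + 3.2x5 ≥ 5.6   (fibre)
  13x1 + 7x2 + 48x3 + 11x4 + 41x5 + 5x6 ≥ 110   (carbohydrate)
  101x4 ≥ 70   (vitamin C)
  x1, x2, x3, x4, x5, x6 ≥ 0.
The minimum-cost mix takes nothing from whole milk, peanut butter, quinoa, cottage cheese — only broccoli, brown rice. The carbohydrate and vitamin C requirements are met with equality.
Solving gives x4 = 0.6931, x5 = 2.497.
Cost = 0.85·0.6931 + 0.54·2.497 = 1.9375.

$1.94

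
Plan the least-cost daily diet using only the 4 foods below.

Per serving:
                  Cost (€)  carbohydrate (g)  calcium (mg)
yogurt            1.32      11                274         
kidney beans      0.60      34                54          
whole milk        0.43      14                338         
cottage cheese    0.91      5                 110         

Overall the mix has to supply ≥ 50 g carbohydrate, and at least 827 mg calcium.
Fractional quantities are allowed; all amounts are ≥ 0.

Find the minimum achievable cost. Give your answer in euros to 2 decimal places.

This is a linear program. Let x1 = servings of yogurt, x2 = servings of kidney beans, x3 = servings of whole milk, x4 = servings of cottage cheese.
min 1.32x1 + 0.6x2 + 0.43x3 + 0.91x4 with:
  11x1 + 34x2 + 14x3 + 5x4 ≥ 50   (carbohydrate)
  274x1 + 54x2 + 338x3 + 110x4 ≥ 827   (calcium)
  x1, x2, x3, x4 ≥ 0.
The cheapest feasible vertex uses only kidney beans, whole milk; yogurt, cottage cheese are not used. There the carbohydrate and calcium constraints are tight.
Solving gives x2 = 0.4957, x3 = 2.368.
Objective = 0.6·0.4957 + 0.43·2.368 = 1.3157.

€1.32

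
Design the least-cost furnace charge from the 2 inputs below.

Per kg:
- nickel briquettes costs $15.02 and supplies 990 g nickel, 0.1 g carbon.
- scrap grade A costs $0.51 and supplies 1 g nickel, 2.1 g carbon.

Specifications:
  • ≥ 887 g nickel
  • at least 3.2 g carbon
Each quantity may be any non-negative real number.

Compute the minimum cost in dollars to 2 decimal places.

$14.19

Set it up as a linear program. Let x1 = kg of nickel briquettes, x2 = kg of scrap grade A.
Minimise 15.02x1 + 0.51x2 with:
  990x1 + 1x2 ≥ 887   (nickel)
  0.1x1 + 2.1x2 ≥ 3.2   (carbon)
  x1, x2 ≥ 0.
Both inputs are positive at the optimum. Binding constraints: nickel and carbon.
Solving gives x1 = 0.8945, x2 = 1.481.
Total cost: 15.02·0.8945 + 0.51·1.481 = 14.1907.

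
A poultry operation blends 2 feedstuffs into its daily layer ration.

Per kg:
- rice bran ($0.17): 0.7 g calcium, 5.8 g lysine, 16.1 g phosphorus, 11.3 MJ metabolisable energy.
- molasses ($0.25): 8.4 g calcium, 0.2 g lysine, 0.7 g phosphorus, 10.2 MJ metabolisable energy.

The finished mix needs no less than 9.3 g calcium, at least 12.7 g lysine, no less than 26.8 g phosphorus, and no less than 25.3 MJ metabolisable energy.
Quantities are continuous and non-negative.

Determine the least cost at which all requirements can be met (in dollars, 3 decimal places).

$0.599

Let x1 = kg of rice bran, x2 = kg of molasses.
Minimize 0.17x1 + 0.25x2 s.t.:
  0.7x1 + 8.4x2 ≥ 9.3   (calcium)
  5.8x1 + 0.2x2 ≥ 12.7   (lysine)
  16.1x1 + 0.7x2 ≥ 26.8   (phosphorus)
  11.3x1 + 10.2x2 ≥ 25.3   (metabolisable energy)
  x1, x2 ≥ 0.
Both inputs are positive at the optimum. The calcium and lysine requirements are met with equality.
That vertex is x1 = 2.158, x2 = 0.9273.
Hence cost = 0.17·2.158 + 0.25·0.9273 = $0.59869.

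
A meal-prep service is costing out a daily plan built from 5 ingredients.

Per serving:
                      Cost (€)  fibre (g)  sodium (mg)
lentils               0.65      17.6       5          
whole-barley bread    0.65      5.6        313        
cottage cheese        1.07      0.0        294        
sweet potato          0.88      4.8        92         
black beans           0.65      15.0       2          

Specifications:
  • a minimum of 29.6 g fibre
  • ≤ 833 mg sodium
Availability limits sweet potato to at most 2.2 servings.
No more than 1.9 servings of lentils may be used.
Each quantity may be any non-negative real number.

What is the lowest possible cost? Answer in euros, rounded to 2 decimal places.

€1.09

Let x1 = servings of lentils, x2 = servings of whole-barley bread, x3 = servings of cottage cheese, x4 = servings of sweet potato, x5 = servings of black beans.
Minimize 0.65x1 + 0.65x2 + 1.07x3 + 0.88x4 + 0.65x5 subject to:
  17.6x1 + 5.6x2 + 4.8x4 + 15x5 ≥ 29.6   (fibre)
  5x1 + 313x2 + 294x3 + 92x4 + 2x5 ≤ 833   (sodium)
  x4 ≤ 2.2
  x1 ≤ 1.9
  x1, x2, x3, x4, x5 ≥ 0.
The minimum-cost mix takes nothing from whole-barley bread, cottage cheese, sweet potato, black beans — only lentils. The fibre requirement is met with equality.
Optimal quantities: lentils = 1.682 servings.
Hence cost = 0.65·1.682 = €1.0933.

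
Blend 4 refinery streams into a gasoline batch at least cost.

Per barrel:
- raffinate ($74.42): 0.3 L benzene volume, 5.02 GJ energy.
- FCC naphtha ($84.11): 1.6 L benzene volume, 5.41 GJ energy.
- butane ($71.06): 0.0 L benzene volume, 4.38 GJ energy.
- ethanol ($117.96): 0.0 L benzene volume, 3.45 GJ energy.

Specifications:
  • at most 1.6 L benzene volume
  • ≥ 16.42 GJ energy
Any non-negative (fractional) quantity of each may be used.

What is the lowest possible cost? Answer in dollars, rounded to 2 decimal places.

$243.42

Let x1 = barrels of raffinate, x2 = barrels of FCC naphtha, x3 = barrels of butane, x4 = barrels of ethanol.
min 74.42x1 + 84.11x2 + 71.06x3 + 117.96x4 with:
  0.3x1 + 1.6x2 ≤ 1.6   (benzene volume)
  5.02x1 + 5.41x2 + 4.38x3 + 3.45x4 ≥ 16.42   (energy)
  x1, x2, x3, x4 ≥ 0.
At the optimum only raffinate is positive (FCC naphtha, butane, ethanol = 0). There the energy constraint is tight.
That vertex is x1 = 3.2709.
Objective = 74.42·3.2709 = 243.4204.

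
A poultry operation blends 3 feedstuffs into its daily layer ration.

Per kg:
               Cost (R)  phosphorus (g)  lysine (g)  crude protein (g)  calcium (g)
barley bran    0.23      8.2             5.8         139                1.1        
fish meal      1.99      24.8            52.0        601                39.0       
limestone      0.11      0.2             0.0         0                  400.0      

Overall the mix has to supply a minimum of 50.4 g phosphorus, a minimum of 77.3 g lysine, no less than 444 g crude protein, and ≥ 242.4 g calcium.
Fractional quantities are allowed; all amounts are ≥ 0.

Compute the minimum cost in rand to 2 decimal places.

R3.03

Let x1 = kg of barley bran, x2 = kg of fish meal, x3 = kg of limestone.
Minimise 0.23x1 + 1.99x2 + 0.11x3 with:
  8.2x1 + 24.8x2 + 0.2x3 ≥ 50.4   (phosphorus)
  5.8x1 + 52x2 ≥ 77.3   (lysine)
  139x1 + 601x2 ≥ 444   (crude protein)
  1.1x1 + 39x2 + 400x3 ≥ 242.4   (calcium)
  x1, x2, x3 ≥ 0.
The optimal mix uses every input. The phosphorus, lysine, calcium requirements are met with equality.
Solving gives x1 = 2.473, x2 = 1.211, x3 = 0.4812.
Cost = 0.23·2.473 + 1.99·1.211 + 0.11·0.4812 = 3.0316.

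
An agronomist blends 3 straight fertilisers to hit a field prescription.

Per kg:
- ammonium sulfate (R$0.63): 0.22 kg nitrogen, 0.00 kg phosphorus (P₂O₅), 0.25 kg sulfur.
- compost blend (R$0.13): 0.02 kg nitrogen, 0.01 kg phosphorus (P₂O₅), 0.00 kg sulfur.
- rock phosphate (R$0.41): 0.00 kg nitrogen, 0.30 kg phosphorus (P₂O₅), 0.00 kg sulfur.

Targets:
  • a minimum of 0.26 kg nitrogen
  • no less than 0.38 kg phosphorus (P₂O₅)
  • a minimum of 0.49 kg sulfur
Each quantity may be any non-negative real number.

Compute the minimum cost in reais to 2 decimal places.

Let x1 = kg of ammonium sulfate, x2 = kg of compost blend, x3 = kg of rock phosphate.
Minimize 0.63x1 + 0.13x2 + 0.41x3 s.t.:
  0.22x1 + 0.02x2 ≥ 0.26   (nitrogen)
  0.01x2 + 0.3x3 ≥ 0.38   (phosphorus (P₂O₅))
  0.25x1 ≥ 0.49   (sulfur)
  x1, x2, x3 ≥ 0.
The optimal basis is {ammonium sulfate, rock phosphate}; compost blend drops out. The phosphorus (P₂O₅) and sulfur requirements are met with equality.
That vertex is x1 = 1.96, x3 = 1.267.
Total cost: 0.63·1.96 + 0.41·1.267 = 1.7543.

R$1.75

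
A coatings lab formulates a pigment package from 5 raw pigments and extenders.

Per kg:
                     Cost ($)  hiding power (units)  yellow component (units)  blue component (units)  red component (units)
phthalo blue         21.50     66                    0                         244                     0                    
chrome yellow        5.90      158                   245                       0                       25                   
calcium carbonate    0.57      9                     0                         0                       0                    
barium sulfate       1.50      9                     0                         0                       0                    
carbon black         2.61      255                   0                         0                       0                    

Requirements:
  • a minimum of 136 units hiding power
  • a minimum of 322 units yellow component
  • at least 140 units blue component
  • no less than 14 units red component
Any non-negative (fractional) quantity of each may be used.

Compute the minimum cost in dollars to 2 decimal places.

$20.09

Set it up as a linear program. Let x1 = kg of phthalo blue, x2 = kg of chrome yellow, x3 = kg of calcium carbonate, x4 = kg of barium sulfate, x5 = kg of carbon black.
min 21.5x1 + 5.9x2 + 0.57x3 + 1.5x4 + 2.61x5 s.t.:
  66x1 + 158x2 + 9x3 + 9x4 + 255x5 ≥ 136   (hiding power)
  245x2 ≥ 322   (yellow component)
  244x1 ≥ 140   (blue component)
  25x2 ≥ 14   (red component)
  x1, x2, x3, x4, x5 ≥ 0.
The minimum-cost mix takes nothing from calcium carbonate, barium sulfate, carbon black — only phthalo blue, chrome yellow. The yellow component and blue component requirements are met with equality.
That vertex is x1 = 0.5738, x2 = 1.314.
Objective = 21.5·0.5738 + 5.9·1.314 = 20.0893.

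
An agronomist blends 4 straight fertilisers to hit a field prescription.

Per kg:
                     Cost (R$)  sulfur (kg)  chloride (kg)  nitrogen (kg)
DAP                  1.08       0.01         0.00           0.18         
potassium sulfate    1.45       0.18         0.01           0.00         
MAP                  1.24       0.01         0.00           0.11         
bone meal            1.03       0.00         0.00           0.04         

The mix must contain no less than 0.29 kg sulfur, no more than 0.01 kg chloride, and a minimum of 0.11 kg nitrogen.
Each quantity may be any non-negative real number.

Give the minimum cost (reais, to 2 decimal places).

Let x1 = kg of DAP, x2 = kg of potassium sulfate, x3 = kg of MAP, x4 = kg of bone meal.
Minimise 1.08x1 + 1.45x2 + 1.24x3 + 1.03x4 with:
  0.01x1 + 0.18x2 + 0.01x3 ≥ 0.29   (sulfur)
  0.01x2 ≤ 0.01   (chloride)
  0.18x1 + 0.11x3 + 0.04x4 ≥ 0.11   (nitrogen)
  x1, x2, x3, x4 ≥ 0.
The cheapest feasible vertex uses only DAP, potassium sulfate; MAP, bone meal are not used. There the sulfur and chloride constraints are tight.
So DAP = 11 kg, potassium sulfate = 1 kg.
Hence cost = 1.08·11 + 1.45·1 = R$13.3300.

R$13.33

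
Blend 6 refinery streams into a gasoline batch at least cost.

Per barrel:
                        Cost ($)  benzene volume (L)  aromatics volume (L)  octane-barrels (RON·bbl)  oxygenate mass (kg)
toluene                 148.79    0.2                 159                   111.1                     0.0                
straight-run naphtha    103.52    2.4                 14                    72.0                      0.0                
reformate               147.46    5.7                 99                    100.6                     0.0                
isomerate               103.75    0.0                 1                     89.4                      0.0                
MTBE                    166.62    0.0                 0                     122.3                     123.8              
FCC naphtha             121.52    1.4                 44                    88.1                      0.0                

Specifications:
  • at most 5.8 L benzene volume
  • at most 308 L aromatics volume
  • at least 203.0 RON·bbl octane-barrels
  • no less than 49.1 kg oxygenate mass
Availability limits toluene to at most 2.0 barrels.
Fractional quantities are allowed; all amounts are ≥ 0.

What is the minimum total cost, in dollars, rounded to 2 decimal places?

$245.38

This is a linear program. Let x1 = barrels of toluene, x2 = barrels of straight-run naphtha, x3 = barrels of reformate, x4 = barrels of isomerate, x5 = barrels of MTBE, x6 = barrels of FCC naphtha.
Minimise 148.79x1 + 103.52x2 + 147.46x3 + 103.75x4 + 166.62x5 + 121.52x6 with:
  0.2x1 + 2.4x2 + 5.7x3 + 1.4x6 ≤ 5.8   (benzene volume)
  159x1 + 14x2 + 99x3 + 1x4 + 44x6 ≤ 308   (aromatics volume)
  111.1x1 + 72x2 + 100.6x3 + 89.4x4 + 122.3x5 + 88.1x6 ≥ 203   (octane-barrels)
  123.8x5 ≥ 49.1   (oxygenate mass)
  x1 ≤ 2
  x1, x2, x3, x4, x5, x6 ≥ 0.
The minimum-cost mix takes nothing from toluene, straight-run naphtha, reformate, FCC naphtha — only isomerate, MTBE. The octane-barrels and oxygenate mass requirements are met with equality.
So isomerate = 1.72813 barrels, MTBE = 0.396607 barrels.
Hence cost = 103.75·1.72813 + 166.62·0.396607 = $245.3761.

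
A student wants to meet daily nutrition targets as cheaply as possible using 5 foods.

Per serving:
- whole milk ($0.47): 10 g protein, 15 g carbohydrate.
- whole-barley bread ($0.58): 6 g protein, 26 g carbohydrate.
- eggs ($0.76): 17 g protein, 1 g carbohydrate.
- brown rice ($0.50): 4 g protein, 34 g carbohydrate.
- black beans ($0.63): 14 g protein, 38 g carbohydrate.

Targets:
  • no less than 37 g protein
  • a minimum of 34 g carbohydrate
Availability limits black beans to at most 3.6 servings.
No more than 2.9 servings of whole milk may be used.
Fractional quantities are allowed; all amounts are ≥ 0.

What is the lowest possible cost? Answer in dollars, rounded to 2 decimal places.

$1.66

Let x1 = servings of whole milk, x2 = servings of whole-barley bread, x3 = servings of eggs, x4 = servings of brown rice, x5 = servings of black beans.
min 0.47x1 + 0.58x2 + 0.76x3 + 0.5x4 + 0.63x5 s.t.:
  10x1 + 6x2 + 17x3 + 4x4 + 14x5 ≥ 37   (protein)
  15x1 + 26x2 + 1x3 + 34x4 + 38x5 ≥ 34   (carbohydrate)
  x5 ≤ 3.6
  x1 ≤ 2.9
  x1, x2, x3, x4, x5 ≥ 0.
At the optimum only eggs, black beans are positive (whole milk, whole-barley bread, brown rice = 0). There the protein and carbohydrate constraints are tight.
That vertex is x3 = 1.472, x5 = 0.856.
Cost = 0.76·1.472 + 0.63·0.856 = 1.6580.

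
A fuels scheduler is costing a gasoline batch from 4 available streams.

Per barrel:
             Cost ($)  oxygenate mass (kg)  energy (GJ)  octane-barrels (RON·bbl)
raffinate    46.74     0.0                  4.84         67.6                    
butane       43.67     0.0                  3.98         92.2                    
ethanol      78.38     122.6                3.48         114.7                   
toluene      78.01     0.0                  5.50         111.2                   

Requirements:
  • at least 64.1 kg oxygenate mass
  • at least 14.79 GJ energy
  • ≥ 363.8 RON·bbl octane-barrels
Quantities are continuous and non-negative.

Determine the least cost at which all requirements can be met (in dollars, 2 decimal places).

$184.89

Let x1 = barrels of raffinate, x2 = barrels of butane, x3 = barrels of ethanol, x4 = barrels of toluene.
Minimize 46.74x1 + 43.67x2 + 78.38x3 + 78.01x4 s.t.:
  122.6x3 ≥ 64.1   (oxygenate mass)
  4.84x1 + 3.98x2 + 3.48x3 + 5.5x4 ≥ 14.79   (energy)
  67.6x1 + 92.2x2 + 114.7x3 + 111.2x4 ≥ 363.8   (octane-barrels)
  x1, x2, x3, x4 ≥ 0.
The optimal basis is {butane, ethanol}; raffinate, toluene drop out. The oxygenate mass and octane-barrels requirements are met with equality.
That vertex is x2 = 3.2953, x3 = 0.52284.
Cost = 43.67·3.2953 + 78.38·0.52284 = 184.8860.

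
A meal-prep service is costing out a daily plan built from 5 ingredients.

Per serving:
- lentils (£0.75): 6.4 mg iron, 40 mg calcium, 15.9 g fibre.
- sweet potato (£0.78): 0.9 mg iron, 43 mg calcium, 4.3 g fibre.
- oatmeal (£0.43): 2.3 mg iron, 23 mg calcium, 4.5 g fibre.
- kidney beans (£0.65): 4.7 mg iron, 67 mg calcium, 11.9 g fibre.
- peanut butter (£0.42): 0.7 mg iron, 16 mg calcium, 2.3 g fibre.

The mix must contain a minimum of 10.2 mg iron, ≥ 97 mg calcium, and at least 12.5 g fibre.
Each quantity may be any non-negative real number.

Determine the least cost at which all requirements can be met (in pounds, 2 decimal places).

£1.28

Let x1 = servings of lentils, x2 = servings of sweet potato, x3 = servings of oatmeal, x4 = servings of kidney beans, x5 = servings of peanut butter.
min 0.75x1 + 0.78x2 + 0.43x3 + 0.65x4 + 0.42x5 s.t.:
  6.4x1 + 0.9x2 + 2.3x3 + 4.7x4 + 0.7x5 ≥ 10.2   (iron)
  40x1 + 43x2 + 23x3 + 67x4 + 16x5 ≥ 97   (calcium)
  15.9x1 + 4.3x2 + 4.5x3 + 11.9x4 + 2.3x5 ≥ 12.5   (fibre)
  x1, x2, x3, x4, x5 ≥ 0.
At the optimum only lentils, kidney beans are positive (sweet potato, oatmeal, peanut butter = 0). Binding constraints: iron and calcium.
That vertex is x1 = 0.9448, x4 = 0.8837.
Cost = 0.75·0.9448 + 0.65·0.8837 = 1.2830.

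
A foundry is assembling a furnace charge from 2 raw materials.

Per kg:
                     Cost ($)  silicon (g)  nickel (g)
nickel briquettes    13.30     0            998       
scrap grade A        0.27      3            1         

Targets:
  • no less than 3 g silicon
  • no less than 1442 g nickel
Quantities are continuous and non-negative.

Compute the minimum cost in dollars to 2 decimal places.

Let x1 = kg of nickel briquettes, x2 = kg of scrap grade A.
Minimize 13.3x1 + 0.27x2 subject to:
  3x2 ≥ 3   (silicon)
  998x1 + 1x2 ≥ 1442   (nickel)
  x1, x2 ≥ 0.
Both inputs are positive at the optimum. The silicon and nickel requirements are met with equality.
Optimal quantities: nickel briquettes = 1.4439 kg, scrap grade A = 1 kg.
Objective = 13.3·1.4439 + 0.27·1 = 19.4739.

$19.47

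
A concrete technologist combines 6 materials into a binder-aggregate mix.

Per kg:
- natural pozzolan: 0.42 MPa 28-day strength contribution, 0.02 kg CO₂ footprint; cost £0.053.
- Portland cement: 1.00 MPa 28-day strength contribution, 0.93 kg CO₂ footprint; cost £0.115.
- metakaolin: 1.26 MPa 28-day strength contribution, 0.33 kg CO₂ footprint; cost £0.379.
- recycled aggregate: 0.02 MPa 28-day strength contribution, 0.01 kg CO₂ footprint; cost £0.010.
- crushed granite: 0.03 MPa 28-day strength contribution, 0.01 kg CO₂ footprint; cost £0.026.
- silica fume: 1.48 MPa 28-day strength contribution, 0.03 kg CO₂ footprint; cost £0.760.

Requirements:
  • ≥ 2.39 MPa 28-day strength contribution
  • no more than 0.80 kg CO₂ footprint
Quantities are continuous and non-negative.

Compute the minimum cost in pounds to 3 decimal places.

Let x1 = kg of natural pozzolan, x2 = kg of Portland cement, x3 = kg of metakaolin, x4 = kg of recycled aggregate, x5 = kg of crushed granite, x6 = kg of silica fume.
Minimise 0.053x1 + 0.115x2 + 0.379x3 + 0.01x4 + 0.026x5 + 0.76x6 with:
  0.42x1 + 1x2 + 1.26x3 + 0.02x4 + 0.03x5 + 1.48x6 ≥ 2.39   (28-day strength contribution)
  0.02x1 + 0.93x2 + 0.33x3 + 0.01x4 + 0.01x5 + 0.03x6 ≤ 0.8   (CO₂ footprint)
  x1, x2, x3, x4, x5, x6 ≥ 0.
At the optimum only natural pozzolan, Portland cement are positive (metakaolin, recycled aggregate, crushed granite, silica fume = 0). The 28-day strength contribution and CO₂ footprint requirements are met with equality.
That vertex is x1 = 3.839, x2 = 0.7777.
Hence cost = 0.053·3.839 + 0.115·0.7777 = £0.29290.

£0.293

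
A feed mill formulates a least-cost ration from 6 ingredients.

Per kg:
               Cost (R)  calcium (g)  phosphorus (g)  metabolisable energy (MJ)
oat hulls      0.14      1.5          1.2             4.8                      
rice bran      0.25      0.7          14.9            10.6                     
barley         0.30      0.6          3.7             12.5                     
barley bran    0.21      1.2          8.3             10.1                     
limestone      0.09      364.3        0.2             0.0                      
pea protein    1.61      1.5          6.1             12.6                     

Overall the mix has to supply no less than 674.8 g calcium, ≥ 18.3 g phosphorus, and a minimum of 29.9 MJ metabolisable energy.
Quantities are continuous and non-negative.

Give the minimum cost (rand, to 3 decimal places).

Let x1 = kg of oat hulls, x2 = kg of rice bran, x3 = kg of barley, x4 = kg of barley bran, x5 = kg of limestone, x6 = kg of pea protein.
Minimize 0.14x1 + 0.25x2 + 0.3x3 + 0.21x4 + 0.09x5 + 1.61x6 subject to:
  1.5x1 + 0.7x2 + 0.6x3 + 1.2x4 + 364.3x5 + 1.5x6 ≥ 674.8   (calcium)
  1.2x1 + 14.9x2 + 3.7x3 + 8.3x4 + 0.2x5 + 6.1x6 ≥ 18.3   (phosphorus)
  4.8x1 + 10.6x2 + 12.5x3 + 10.1x4 + 12.6x6 ≥ 29.9   (metabolisable energy)
  x1, x2, x3, x4, x5, x6 ≥ 0.
The optimal basis is {barley bran, limestone}; oat hulls, rice bran, barley, pea protein drop out. There the calcium and metabolisable energy constraints are tight.
Solving gives x4 = 2.9604, x5 = 1.8426.
Cost = 0.21·2.9604 + 0.09·1.8426 = 0.78752.

R0.788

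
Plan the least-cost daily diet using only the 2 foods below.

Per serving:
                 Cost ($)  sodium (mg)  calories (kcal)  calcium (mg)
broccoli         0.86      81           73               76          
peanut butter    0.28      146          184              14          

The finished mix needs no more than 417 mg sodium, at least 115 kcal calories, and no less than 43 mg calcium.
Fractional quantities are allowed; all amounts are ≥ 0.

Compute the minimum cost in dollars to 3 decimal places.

Let x1 = servings of broccoli, x2 = servings of peanut butter.
Minimise 0.86x1 + 0.28x2 with:
  81x1 + 146x2 ≤ 417   (sodium)
  73x1 + 184x2 ≥ 115   (calories)
  76x1 + 14x2 ≥ 43   (calcium)
  x1, x2 ≥ 0.
Both inputs are positive at the optimum. There the calories and calcium constraints are tight.
That vertex is x1 = 0.4862, x2 = 0.4321.
Objective = 0.86·0.4862 + 0.28·0.4321 = 0.53912.

$0.539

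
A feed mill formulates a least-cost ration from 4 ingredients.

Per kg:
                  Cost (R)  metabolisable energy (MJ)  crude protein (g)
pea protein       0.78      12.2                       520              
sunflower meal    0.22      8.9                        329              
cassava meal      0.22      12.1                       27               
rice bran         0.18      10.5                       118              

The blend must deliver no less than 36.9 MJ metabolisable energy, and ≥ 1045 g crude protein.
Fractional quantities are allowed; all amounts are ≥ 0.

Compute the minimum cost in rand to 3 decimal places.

R0.818

Treat it as an LP. Let x1 = kg of pea protein, x2 = kg of sunflower meal, x3 = kg of cassava meal, x4 = kg of rice bran.
Minimize 0.78x1 + 0.22x2 + 0.22x3 + 0.18x4 s.t.:
  12.2x1 + 8.9x2 + 12.1x3 + 10.5x4 ≥ 36.9   (metabolisable energy)
  520x1 + 329x2 + 27x3 + 118x4 ≥ 1045   (crude protein)
  x1, x2, x3, x4 ≥ 0.
At the optimum only sunflower meal, rice bran are positive (pea protein, cassava meal = 0). Binding constraints: metabolisable energy and crude protein.
That vertex is x2 = 2.753, x4 = 1.181.
Cost = 0.22·2.753 + 0.18·1.181 = 0.81824.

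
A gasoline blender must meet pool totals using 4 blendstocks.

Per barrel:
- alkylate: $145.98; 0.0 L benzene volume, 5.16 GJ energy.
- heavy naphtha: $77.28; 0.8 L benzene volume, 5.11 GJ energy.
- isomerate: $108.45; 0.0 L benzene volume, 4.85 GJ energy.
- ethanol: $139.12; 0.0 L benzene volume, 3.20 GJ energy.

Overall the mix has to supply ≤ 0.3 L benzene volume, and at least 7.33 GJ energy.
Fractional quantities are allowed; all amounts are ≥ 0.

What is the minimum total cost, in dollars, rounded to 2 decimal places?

Set it up as a linear program. Let x1 = barrels of alkylate, x2 = barrels of heavy naphtha, x3 = barrels of isomerate, x4 = barrels of ethanol.
Minimise 145.98x1 + 77.28x2 + 108.45x3 + 139.12x4 s.t.:
  0.8x2 ≤ 0.3   (benzene volume)
  5.16x1 + 5.11x2 + 4.85x3 + 3.2x4 ≥ 7.33   (energy)
  x1, x2, x3, x4 ≥ 0.
The optimal basis is {heavy naphtha, isomerate}; alkylate, ethanol drop out. The benzene volume and energy requirements are met with equality.
So heavy naphtha = 0.375 barrels, isomerate = 1.11624 barrels.
Objective = 77.28·0.375 + 108.45·1.11624 = 150.0362.

$150.04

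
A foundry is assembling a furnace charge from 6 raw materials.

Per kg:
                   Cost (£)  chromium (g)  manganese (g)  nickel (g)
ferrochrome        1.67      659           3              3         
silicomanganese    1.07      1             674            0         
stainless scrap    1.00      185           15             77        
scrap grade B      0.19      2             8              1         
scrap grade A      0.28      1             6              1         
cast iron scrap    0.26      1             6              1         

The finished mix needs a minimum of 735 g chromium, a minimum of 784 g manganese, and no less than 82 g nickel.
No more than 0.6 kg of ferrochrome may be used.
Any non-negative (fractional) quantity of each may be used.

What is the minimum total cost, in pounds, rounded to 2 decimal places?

£4.03

This is a linear program. Let x1 = kg of ferrochrome, x2 = kg of silicomanganese, x3 = kg of stainless scrap, x4 = kg of scrap grade B, x5 = kg of scrap grade A, x6 = kg of cast iron scrap.
min 1.67x1 + 1.07x2 + 1x3 + 0.19x4 + 0.28x5 + 0.26x6 s.t.:
  659x1 + 1x2 + 185x3 + 2x4 + 1x5 + 1x6 ≥ 735   (chromium)
  3x1 + 674x2 + 15x3 + 8x4 + 6x5 + 6x6 ≥ 784   (manganese)
  3x1 + 77x3 + 1x4 + 1x5 + 1x6 ≥ 82   (nickel)
  x1 ≤ 0.6
  x1, x2, x3, x4, x5, x6 ≥ 0.
At the optimum only ferrochrome, silicomanganese, stainless scrap are positive (scrap grade B, scrap grade A, cast iron scrap = 0). There the chromium, manganese, the ferrochrome cap constraints are tight.
That vertex is x1 = 0.6, x2 = 1.12, x3 = 1.83.
Hence cost = 1.67·0.6 + 1.07·1.12 + 1·1.83 = £4.0304.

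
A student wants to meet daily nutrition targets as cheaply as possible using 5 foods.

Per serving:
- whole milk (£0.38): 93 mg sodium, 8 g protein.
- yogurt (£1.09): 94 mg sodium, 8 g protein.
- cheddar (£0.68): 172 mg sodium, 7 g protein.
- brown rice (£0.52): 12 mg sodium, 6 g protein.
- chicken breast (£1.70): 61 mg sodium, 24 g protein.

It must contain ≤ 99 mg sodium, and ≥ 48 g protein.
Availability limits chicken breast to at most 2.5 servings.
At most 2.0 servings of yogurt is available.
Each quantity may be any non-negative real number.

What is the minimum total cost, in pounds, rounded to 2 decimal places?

£4.07

Let x1 = servings of whole milk, x2 = servings of yogurt, x3 = servings of cheddar, x4 = servings of brown rice, x5 = servings of chicken breast.
Minimize 0.38x1 + 1.09x2 + 0.68x3 + 0.52x4 + 1.7x5 with:
  93x1 + 94x2 + 172x3 + 12x4 + 61x5 ≤ 99   (sodium)
  8x1 + 8x2 + 7x3 + 6x4 + 24x5 ≥ 48   (protein)
  x5 ≤ 2.5
  x2 ≤ 2
  x1, x2, x3, x4, x5 ≥ 0.
The minimum-cost mix takes nothing from whole milk, yogurt, cheddar — only brown rice, chicken breast. There the sodium and protein constraints are tight.
Optimal quantities: brown rice = 7.077 servings, chicken breast = 0.2308 servings.
Cost = 0.52·7.077 + 1.7·0.2308 = 4.0724.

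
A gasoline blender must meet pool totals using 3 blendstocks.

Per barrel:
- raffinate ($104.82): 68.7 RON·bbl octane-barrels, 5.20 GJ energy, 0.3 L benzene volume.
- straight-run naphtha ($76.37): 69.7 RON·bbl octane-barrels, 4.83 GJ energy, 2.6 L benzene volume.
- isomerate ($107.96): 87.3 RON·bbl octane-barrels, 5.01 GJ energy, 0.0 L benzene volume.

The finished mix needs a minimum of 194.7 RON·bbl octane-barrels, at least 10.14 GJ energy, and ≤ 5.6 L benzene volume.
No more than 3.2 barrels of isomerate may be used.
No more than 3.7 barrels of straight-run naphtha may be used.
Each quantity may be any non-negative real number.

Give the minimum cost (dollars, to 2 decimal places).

Treat it as an LP. Let x1 = barrels of raffinate, x2 = barrels of straight-run naphtha, x3 = barrels of isomerate.
Minimize 104.82x1 + 76.37x2 + 107.96x3 with:
  68.7x1 + 69.7x2 + 87.3x3 ≥ 194.7   (octane-barrels)
  5.2x1 + 4.83x2 + 5.01x3 ≥ 10.14   (energy)
  0.3x1 + 2.6x2 ≤ 5.6   (benzene volume)
  x3 ≤ 3.2
  x2 ≤ 3.7
  x1, x2, x3 ≥ 0.
The optimal basis is {straight-run naphtha, isomerate}; raffinate drops out. The octane-barrels and benzene volume requirements are met with equality.
Solving gives x2 = 2.15385, x3 = 0.510618.
Total cost: 76.37·2.15385 + 107.96·0.510618 = 219.6158.

$219.62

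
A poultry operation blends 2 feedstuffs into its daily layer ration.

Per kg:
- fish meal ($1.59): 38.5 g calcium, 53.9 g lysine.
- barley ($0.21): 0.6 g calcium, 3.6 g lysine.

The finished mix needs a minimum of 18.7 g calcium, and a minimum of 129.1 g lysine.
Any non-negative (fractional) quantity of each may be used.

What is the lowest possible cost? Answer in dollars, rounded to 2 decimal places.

Let x1 = kg of fish meal, x2 = kg of barley.
Minimize 1.59x1 + 0.21x2 with:
  38.5x1 + 0.6x2 ≥ 18.7   (calcium)
  53.9x1 + 3.6x2 ≥ 129.1   (lysine)
  x1, x2 ≥ 0.
The optimal basis is {fish meal}; barley drops out. The lysine requirement is met with equality.
So fish meal = 2.395 kg.
Cost = 1.59·2.395 = 3.8081.

$3.81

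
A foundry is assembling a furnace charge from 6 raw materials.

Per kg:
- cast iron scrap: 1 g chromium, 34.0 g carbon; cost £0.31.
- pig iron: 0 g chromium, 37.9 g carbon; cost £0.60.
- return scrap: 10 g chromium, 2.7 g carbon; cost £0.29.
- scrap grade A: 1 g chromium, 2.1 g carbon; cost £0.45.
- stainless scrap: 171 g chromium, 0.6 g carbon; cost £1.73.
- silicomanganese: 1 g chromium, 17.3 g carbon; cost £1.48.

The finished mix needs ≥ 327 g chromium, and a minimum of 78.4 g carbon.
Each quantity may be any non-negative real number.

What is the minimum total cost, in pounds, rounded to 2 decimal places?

£3.99

Set it up as a linear program. Let x1 = kg of cast iron scrap, x2 = kg of pig iron, x3 = kg of return scrap, x4 = kg of scrap grade A, x5 = kg of stainless scrap, x6 = kg of silicomanganese.
Minimize 0.31x1 + 0.6x2 + 0.29x3 + 0.45x4 + 1.73x5 + 1.48x6 with:
  1x1 + 10x3 + 1x4 + 171x5 + 1x6 ≥ 327   (chromium)
  34x1 + 37.9x2 + 2.7x3 + 2.1x4 + 0.6x5 + 17.3x6 ≥ 78.4   (carbon)
  x1, x2, x3, x4, x5, x6 ≥ 0.
The minimum-cost mix takes nothing from pig iron, return scrap, scrap grade A, silicomanganese — only cast iron scrap, stainless scrap. There the chromium and carbon constraints are tight.
So cast iron scrap = 2.272 kg, stainless scrap = 1.899 kg.
Cost = 0.31·2.272 + 1.73·1.899 = 3.9896.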